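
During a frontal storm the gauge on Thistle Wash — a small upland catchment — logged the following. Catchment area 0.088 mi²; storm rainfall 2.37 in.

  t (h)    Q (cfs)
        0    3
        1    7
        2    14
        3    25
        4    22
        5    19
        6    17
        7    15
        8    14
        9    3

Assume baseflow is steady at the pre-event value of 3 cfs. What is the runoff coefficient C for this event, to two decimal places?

ΣQ_DR = 109.0 cfs; V = ΣQ_DR·Δt = 3.924 × 10^5 ft³.
Runoff depth d = V / A = 1.919 in.
C = d / P = 1.919 / 2.37 = 0.81.

C ≈ 0.81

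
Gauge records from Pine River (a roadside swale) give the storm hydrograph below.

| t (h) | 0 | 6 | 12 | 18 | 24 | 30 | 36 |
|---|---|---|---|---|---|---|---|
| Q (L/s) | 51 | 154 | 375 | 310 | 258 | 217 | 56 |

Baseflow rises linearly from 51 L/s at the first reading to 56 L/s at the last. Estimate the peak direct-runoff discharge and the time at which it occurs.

Q_p = 322.33 L/s at t = 12 h

Subtracting baseflow gives direct-runoff ordinates: 0.00, 102.17, 322.33, 256.50, 203.67, 161.83, 0.00 L/s.
The maximum is 322.33 L/s, occurring at the reading for t = 12 h.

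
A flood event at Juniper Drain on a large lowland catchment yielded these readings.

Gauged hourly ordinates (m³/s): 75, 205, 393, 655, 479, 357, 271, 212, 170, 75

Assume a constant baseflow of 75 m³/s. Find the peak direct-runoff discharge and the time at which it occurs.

Subtracting baseflow gives direct-runoff ordinates: 0.0, 130.0, 318.0, 580.0, 404.0, 282.0, 196.0, 137.0, 95.0, 0.0 m³/s.
The maximum is 580.0 m³/s, occurring at the reading for t = 3 h.

Q_p = 580.0 m³/s at t = 3 h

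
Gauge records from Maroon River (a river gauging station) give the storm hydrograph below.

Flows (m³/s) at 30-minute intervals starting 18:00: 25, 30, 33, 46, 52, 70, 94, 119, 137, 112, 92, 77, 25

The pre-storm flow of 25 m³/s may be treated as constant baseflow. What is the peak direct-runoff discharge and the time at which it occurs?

Subtracting baseflow gives direct-runoff ordinates: 0.0, 5.0, 8.0, 21.0, 27.0, 45.0, 69.0, 94.0, 112.0, 87.0, 67.0, 52.0, 0.0 m³/s.
The maximum is 112.0 m³/s, occurring at the reading for t = 22:00.

Q_p = 112.0 m³/s at t = 22:00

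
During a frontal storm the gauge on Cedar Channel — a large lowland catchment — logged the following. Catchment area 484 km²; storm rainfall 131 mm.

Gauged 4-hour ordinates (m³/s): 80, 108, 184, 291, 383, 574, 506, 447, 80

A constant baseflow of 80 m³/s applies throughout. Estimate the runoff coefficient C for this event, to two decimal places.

ΣQ_DR = 1933 m³/s; V = ΣQ_DR·Δt = 2.784 × 10^7 m³.
Runoff depth d = V / A = 57.51 mm.
C = d / P = 57.51 / 131 = 0.44.

C ≈ 0.44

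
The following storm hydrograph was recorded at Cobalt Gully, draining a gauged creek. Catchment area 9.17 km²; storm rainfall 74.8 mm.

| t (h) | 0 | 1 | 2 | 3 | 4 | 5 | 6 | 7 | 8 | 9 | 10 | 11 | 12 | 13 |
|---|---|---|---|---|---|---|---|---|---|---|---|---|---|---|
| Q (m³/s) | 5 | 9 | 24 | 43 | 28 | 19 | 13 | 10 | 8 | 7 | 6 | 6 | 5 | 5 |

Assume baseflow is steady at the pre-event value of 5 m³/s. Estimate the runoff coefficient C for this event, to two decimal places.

C ≈ 0.62

ΣQ_DR = 118.0 m³/s; V = ΣQ_DR·Δt = 4.248 × 10^5 m³.
Runoff depth d = V / A = 46.32 mm.
C = d / P = 46.32 / 74.8 = 0.62.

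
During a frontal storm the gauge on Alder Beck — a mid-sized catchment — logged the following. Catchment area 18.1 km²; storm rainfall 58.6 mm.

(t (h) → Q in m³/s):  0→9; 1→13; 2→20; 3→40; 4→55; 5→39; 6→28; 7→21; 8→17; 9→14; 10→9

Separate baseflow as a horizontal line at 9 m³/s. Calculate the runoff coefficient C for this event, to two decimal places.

C ≈ 0.56

ΣQ_DR = 166.0 m³/s; V = ΣQ_DR·Δt = 5.976 × 10^5 m³.
Runoff depth d = V / A = 33.02 mm.
C = d / P = 33.02 / 58.6 = 0.56.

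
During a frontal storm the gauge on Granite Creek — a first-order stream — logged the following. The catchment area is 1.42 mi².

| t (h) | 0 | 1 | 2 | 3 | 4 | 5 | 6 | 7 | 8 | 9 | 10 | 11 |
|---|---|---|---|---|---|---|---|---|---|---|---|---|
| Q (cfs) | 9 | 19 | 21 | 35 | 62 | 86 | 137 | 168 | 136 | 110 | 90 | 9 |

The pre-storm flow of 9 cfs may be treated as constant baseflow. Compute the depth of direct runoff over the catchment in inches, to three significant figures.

Direct runoff: 0.0, 10.0, 12.0, 26.0, 53.0, 77.0, 128.0, 159.0, 127.0, 101.0, 81.0, 0.0 cfs; ΣQ_DR = 774.0 cfs.
V = ΣQ_DR · Δt = 774.0 × 3600 s = 2.786 × 10^6 ft³.
Over A = 1.42 mi², depth = V / A = 0.845 in.

d ≈ 0.845 in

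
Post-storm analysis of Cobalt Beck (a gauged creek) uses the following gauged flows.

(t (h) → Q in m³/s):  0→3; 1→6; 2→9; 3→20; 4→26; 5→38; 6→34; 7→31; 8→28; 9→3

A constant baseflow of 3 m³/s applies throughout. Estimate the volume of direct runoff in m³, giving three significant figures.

V ≈ 6.05 × 10^5 m³

Direct-runoff ordinates (Q − Q_b): 0.0, 3.0, 6.0, 17.0, 23.0, 35.0, 31.0, 28.0, 25.0, 0.0 m³/s.
ΣQ_DR = 168.0 m³/s.
With Δt = 1 h = 3600 s, V = ΣQ_DR · Δt = 168.0 × 3600 = 6.05 × 10^5 m³.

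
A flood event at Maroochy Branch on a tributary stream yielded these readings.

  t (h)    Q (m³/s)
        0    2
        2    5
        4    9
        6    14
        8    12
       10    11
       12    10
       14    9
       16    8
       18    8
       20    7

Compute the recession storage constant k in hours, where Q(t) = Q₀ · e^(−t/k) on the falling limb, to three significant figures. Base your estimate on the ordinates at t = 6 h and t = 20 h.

k ≈ 20.2 h

On the falling limb, Q drops from 14 to 7 m³/s between t = 6 h and t = 20 h (Δt = 14 h).
k = −Δt / ln(Q₂/Q₁) = −14 / ln(7/14) = 20.2 h.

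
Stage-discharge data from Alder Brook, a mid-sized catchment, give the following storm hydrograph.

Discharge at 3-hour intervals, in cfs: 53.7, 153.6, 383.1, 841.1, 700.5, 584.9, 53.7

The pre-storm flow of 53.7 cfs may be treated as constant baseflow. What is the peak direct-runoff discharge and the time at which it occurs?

Subtracting baseflow gives direct-runoff ordinates: 0.0, 99.9, 329.4, 787.4, 646.8, 531.2, 0.0 cfs.
The maximum is 787.4 cfs, occurring at the reading for t = 9 h.

Q_p = 787.4 cfs at t = 9 h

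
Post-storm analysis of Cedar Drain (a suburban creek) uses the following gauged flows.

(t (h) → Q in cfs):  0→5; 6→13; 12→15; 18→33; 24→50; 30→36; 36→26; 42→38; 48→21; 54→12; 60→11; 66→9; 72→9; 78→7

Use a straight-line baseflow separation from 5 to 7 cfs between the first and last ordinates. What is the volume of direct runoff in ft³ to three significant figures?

V ≈ 4.34 × 10^6 ft³

Direct-runoff ordinates (Q − Q_b): 0.00, 7.85, 9.69, 27.54, 44.38, 30.23, 20.08, 31.92, 14.77, 5.62, 4.46, 2.31, 2.15, 0.00 cfs.
ΣQ_DR = 201.0 cfs.
With Δt = 6 h = 21600 s, V = ΣQ_DR · Δt = 201.0 × 21600 = 4.34 × 10^6 ft³.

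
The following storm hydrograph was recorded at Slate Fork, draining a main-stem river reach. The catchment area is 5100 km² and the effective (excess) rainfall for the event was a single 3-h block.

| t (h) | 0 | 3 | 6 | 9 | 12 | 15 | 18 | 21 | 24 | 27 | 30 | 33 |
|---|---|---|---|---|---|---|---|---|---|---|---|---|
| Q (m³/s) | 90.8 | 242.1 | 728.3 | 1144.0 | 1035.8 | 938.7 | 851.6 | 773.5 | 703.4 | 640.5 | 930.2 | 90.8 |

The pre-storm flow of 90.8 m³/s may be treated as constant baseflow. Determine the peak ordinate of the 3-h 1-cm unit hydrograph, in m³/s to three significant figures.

Direct runoff: 0.0, 151.3, 637.5, 1053.2, 945.0, 847.9, 760.8, 682.7, 612.6, 549.7, 839.4, 0.0 m³/s; ΣQ_DR = 7080 m³/s, peak = 1053.2 m³/s.
Runoff depth d = ΣQ_DR·Δt / A = 7080 × 10800 / (5100 km²) = 14.99 mm.
The 1-cm UH is the DRH scaled by (10 mm)/d, so U_p = 1053.2 × 10/14.99 = 702 m³/s.

U_p ≈ 702 m³/s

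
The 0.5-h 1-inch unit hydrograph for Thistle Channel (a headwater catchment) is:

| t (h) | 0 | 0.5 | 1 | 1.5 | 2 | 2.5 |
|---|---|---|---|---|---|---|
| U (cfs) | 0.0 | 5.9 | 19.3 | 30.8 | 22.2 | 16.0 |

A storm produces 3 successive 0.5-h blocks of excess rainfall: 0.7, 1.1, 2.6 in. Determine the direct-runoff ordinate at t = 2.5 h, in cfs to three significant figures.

Q ≈ 116 cfs

By discrete convolution, Q_j = Σ (P_i / 1 in) · U_{j−i}.
At t = 2.5 h (j=5): Q = (0.7/1)·16.0 + (1.1/1)·22.2 + (2.6/1)·30.8 = 116 cfs.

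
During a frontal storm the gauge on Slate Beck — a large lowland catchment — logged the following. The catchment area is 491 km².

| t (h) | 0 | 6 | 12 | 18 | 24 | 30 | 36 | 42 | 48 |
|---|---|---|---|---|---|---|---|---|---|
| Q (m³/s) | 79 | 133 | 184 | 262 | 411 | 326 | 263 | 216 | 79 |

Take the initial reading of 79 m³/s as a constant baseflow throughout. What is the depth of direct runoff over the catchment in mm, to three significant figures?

d ≈ 54.6 mm

Direct runoff: 0.0, 54.0, 105.0, 183.0, 332.0, 247.0, 184.0, 137.0, 0.0 m³/s; ΣQ_DR = 1242 m³/s.
V = ΣQ_DR · Δt = 1242 × 21600 s = 2.683 × 10^7 m³.
Over A = 491 km², depth = V / A = 54.6 mm.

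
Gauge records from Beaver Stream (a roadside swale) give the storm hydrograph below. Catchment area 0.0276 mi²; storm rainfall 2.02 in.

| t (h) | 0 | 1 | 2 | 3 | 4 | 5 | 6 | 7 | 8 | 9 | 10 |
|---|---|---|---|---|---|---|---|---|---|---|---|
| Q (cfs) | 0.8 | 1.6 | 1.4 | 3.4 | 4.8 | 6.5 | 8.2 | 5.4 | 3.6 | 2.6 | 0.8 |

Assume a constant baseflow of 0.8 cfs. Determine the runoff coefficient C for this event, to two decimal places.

C ≈ 0.84

ΣQ_DR = 30.30 cfs; V = ΣQ_DR·Δt = 1.091 × 10^5 ft³.
Runoff depth d = V / A = 1.701 in.
C = d / P = 1.701 / 2.02 = 0.84.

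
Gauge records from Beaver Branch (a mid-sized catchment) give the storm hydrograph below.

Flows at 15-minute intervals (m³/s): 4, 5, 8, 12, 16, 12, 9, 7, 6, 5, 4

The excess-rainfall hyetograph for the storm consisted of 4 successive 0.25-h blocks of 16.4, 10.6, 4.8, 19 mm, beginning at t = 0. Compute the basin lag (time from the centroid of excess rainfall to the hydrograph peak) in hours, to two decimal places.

Centroid of excess rainfall: t_c = Σ P_i·t̄_i / ΣP_i = 0.5049 h (block centres at 0.125, 0.375, 0.625, 0.875 h).
Hydrograph peak occurs at t = 1 h, so basin lag t_L = 1 − 0.5049 = 0.50 h.

t_L ≈ 0.50 h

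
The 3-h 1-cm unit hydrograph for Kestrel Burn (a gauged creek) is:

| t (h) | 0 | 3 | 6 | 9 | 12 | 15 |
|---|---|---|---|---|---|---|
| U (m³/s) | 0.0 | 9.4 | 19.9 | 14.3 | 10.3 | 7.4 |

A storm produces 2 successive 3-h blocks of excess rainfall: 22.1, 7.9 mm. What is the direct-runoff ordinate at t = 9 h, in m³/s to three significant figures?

Q ≈ 47.3 m³/s

By discrete convolution, Q_j = Σ (P_i / 10 mm) · U_{j−i}.
At t = 9 h (j=3): Q = (22.1/10)·14.3 + (7.9/10)·19.9 = 47.3 m³/s.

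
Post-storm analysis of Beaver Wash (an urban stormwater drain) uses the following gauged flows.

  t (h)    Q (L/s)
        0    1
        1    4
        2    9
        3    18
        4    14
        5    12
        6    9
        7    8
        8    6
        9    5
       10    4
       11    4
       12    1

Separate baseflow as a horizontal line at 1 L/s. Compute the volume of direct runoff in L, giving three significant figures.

V ≈ 2.95 × 10^5 L

Direct-runoff ordinates (Q − Q_b): 0.0, 3.0, 8.0, 17.0, 13.0, 11.0, 8.0, 7.0, 5.0, 4.0, 3.0, 3.0, 0.0 L/s.
ΣQ_DR = 82.00 L/s.
With Δt = 1 h = 3600 s, V = ΣQ_DR · Δt = 82.00 × 3600 = 2.95 × 10^5 L.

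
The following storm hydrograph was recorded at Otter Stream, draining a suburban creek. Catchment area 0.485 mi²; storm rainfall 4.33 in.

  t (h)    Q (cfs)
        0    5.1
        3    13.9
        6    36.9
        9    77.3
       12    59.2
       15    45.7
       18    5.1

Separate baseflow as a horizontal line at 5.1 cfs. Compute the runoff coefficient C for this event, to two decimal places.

ΣQ_DR = 207.5 cfs; V = ΣQ_DR·Δt = 2.241 × 10^6 ft³.
Runoff depth d = V / A = 1.989 in.
C = d / P = 1.989 / 4.33 = 0.46.

C ≈ 0.46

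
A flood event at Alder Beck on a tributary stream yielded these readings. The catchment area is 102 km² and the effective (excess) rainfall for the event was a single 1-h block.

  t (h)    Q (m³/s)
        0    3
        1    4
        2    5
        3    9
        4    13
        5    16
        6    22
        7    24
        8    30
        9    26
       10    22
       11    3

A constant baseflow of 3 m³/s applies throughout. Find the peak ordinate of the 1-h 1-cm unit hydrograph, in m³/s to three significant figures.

U_p ≈ 54.3 m³/s

Direct runoff: 0.0, 1.0, 2.0, 6.0, 10.0, 13.0, 19.0, 21.0, 27.0, 23.0, 19.0, 0.0 m³/s; ΣQ_DR = 141.0 m³/s, peak = 27.0 m³/s.
Runoff depth d = ΣQ_DR·Δt / A = 141.0 × 3600 / (102 km²) = 4.976 mm.
The 1-cm UH is the DRH scaled by (10 mm)/d, so U_p = 27.0 × 10/4.976 = 54.3 m³/s.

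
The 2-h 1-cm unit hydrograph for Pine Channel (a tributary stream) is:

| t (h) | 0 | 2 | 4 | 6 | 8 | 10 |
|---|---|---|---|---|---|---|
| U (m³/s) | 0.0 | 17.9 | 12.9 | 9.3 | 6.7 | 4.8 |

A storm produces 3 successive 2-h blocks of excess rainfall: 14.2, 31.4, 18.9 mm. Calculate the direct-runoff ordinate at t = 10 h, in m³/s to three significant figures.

By discrete convolution, Q_j = Σ (P_i / 10 mm) · U_{j−i}.
At t = 10 h (j=5): Q = (14.2/10)·4.8 + (31.4/10)·6.7 + (18.9/10)·9.3 = 45.4 m³/s.

Q ≈ 45.4 m³/s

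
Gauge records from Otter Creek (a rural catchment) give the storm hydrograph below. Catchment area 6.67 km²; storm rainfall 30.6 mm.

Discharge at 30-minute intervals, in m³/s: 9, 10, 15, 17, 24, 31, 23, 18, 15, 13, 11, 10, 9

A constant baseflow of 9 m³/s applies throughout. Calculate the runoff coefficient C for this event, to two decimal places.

C ≈ 0.78

ΣQ_DR = 88.00 m³/s; V = ΣQ_DR·Δt = 1.584 × 10^5 m³.
Runoff depth d = V / A = 23.75 mm.
C = d / P = 23.75 / 30.6 = 0.78.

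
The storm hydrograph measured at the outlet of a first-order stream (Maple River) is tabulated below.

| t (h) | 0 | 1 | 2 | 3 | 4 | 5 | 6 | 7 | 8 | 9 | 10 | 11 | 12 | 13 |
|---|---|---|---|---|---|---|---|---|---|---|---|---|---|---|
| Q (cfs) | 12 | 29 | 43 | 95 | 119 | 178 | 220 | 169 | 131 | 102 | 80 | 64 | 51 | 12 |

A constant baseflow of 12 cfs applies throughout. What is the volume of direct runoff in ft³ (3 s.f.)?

Direct-runoff ordinates (Q − Q_b): 0.0, 17.0, 31.0, 83.0, 107.0, 166.0, 208.0, 157.0, 119.0, 90.0, 68.0, 52.0, 39.0, 0.0 cfs.
ΣQ_DR = 1137 cfs.
With Δt = 1 h = 3600 s, V = ΣQ_DR · Δt = 1137 × 3600 = 4.09 × 10^6 ft³.

V ≈ 4.09 × 10^6 ft³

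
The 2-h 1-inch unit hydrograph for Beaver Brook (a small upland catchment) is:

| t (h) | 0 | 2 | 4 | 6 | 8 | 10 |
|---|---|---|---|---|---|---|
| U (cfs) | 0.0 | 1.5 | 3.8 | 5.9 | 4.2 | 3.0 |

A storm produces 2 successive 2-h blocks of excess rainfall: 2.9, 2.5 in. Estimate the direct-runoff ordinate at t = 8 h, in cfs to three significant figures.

By discrete convolution, Q_j = Σ (P_i / 1 in) · U_{j−i}.
At t = 8 h (j=4): Q = (2.9/1)·4.2 + (2.5/1)·5.9 = 26.9 cfs.

Q ≈ 26.9 cfs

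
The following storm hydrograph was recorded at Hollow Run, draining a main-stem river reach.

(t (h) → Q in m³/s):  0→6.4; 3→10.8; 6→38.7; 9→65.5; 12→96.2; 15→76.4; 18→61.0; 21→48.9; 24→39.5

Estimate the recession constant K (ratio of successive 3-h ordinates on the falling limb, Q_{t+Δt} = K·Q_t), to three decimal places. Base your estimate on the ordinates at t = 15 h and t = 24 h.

Using the recession-limb readings at t = 15 h and t = 24 h: Q falls from 76.4 to 39.5 m³/s over 3 intervals.
K = (Q₂/Q₁)^(1/3) = (39.5/76.4)^(1/3) = 0.803.

K ≈ 0.803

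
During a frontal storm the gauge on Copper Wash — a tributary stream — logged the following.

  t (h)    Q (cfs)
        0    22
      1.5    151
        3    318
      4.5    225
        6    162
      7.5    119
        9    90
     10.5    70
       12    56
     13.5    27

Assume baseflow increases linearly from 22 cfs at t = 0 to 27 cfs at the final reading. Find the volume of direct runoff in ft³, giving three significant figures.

V ≈ 5.37 × 10^6 ft³

Direct-runoff ordinates (Q − Q_b): 0.00, 128.44, 294.89, 201.33, 137.78, 94.22, 64.67, 44.11, 29.56, 0.00 cfs.
ΣQ_DR = 995.0 cfs.
With Δt = 1.5 h = 5400 s, V = ΣQ_DR · Δt = 995.0 × 5400 = 5.37 × 10^6 ft³.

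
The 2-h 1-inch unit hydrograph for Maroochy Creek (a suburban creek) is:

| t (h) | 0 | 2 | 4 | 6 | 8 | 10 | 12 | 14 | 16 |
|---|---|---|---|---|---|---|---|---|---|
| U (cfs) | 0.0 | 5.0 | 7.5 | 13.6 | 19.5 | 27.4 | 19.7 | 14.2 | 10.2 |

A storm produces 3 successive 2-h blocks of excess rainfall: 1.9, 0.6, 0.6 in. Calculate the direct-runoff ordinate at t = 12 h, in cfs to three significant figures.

Q ≈ 65.6 cfs

By discrete convolution, Q_j = Σ (P_i / 1 in) · U_{j−i}.
At t = 12 h (j=6): Q = (1.9/1)·19.7 + (0.6/1)·27.4 + (0.6/1)·19.5 = 65.6 cfs.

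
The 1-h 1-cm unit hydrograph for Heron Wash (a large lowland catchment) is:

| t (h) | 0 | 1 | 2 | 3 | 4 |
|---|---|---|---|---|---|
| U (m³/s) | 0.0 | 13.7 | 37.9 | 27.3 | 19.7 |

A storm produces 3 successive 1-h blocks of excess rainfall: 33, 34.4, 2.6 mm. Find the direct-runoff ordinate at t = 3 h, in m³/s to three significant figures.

Q ≈ 224 m³/s

By discrete convolution, Q_j = Σ (P_i / 10 mm) · U_{j−i}.
At t = 3 h (j=3): Q = (33/10)·27.3 + (34.4/10)·37.9 + (2.6/10)·13.7 = 224 m³/s.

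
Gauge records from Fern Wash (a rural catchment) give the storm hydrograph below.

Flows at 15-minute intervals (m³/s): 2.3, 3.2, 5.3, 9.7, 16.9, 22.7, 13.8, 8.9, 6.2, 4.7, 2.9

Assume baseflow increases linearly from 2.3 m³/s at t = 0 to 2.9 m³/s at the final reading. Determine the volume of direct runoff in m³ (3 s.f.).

V ≈ 61200 m³

Direct-runoff ordinates (Q − Q_b): 0.00, 0.84, 2.88, 7.22, 14.36, 20.10, 11.14, 6.18, 3.42, 1.86, 0.00 m³/s.
ΣQ_DR = 68.00 m³/s.
With Δt = 0.25 h = 900 s, V = ΣQ_DR · Δt = 68.00 × 900 = 61200 m³.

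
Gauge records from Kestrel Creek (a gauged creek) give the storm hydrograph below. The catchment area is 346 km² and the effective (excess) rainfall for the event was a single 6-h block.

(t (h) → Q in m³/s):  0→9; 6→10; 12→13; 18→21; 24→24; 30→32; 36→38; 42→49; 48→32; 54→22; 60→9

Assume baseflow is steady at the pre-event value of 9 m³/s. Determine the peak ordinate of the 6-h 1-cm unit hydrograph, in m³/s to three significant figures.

U_p ≈ 40.0 m³/s

Direct runoff: 0.0, 1.0, 4.0, 12.0, 15.0, 23.0, 29.0, 40.0, 23.0, 13.0, 0.0 m³/s; ΣQ_DR = 160.0 m³/s, peak = 40.0 m³/s.
Runoff depth d = ΣQ_DR·Δt / A = 160.0 × 21600 / (346 km²) = 9.988 mm.
The 1-cm UH is the DRH scaled by (10 mm)/d, so U_p = 40.0 × 10/9.988 = 40.0 m³/s.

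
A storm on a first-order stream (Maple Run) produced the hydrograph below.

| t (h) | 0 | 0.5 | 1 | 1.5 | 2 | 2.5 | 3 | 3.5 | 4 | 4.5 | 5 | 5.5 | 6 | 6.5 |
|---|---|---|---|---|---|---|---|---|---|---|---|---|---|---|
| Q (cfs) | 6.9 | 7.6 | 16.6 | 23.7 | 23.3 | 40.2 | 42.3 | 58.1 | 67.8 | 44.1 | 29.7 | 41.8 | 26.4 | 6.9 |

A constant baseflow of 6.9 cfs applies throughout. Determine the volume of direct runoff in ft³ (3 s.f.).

V ≈ 6.10 × 10^5 ft³

Direct-runoff ordinates (Q − Q_b): 0.0, 0.7, 9.7, 16.8, 16.4, 33.3, 35.4, 51.2, 60.9, 37.2, 22.8, 34.9, 19.5, 0.0 cfs.
ΣQ_DR = 338.8 cfs.
With Δt = 0.5 h = 1800 s, V = ΣQ_DR · Δt = 338.8 × 1800 = 6.10 × 10^5 ft³.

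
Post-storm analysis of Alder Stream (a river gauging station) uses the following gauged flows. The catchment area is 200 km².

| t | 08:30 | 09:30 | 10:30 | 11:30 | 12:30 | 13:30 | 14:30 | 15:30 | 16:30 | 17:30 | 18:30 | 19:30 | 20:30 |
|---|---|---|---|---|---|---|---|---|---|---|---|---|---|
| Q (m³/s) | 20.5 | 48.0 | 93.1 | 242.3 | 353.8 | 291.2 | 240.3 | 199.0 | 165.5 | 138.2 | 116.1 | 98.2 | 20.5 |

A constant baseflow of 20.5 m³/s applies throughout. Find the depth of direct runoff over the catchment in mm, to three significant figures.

d ≈ 31.7 mm

Direct runoff: 0.0, 27.5, 72.6, 221.8, 333.3, 270.7, 219.8, 178.5, 145.0, 117.7, 95.6, 77.7, 0.0 m³/s; ΣQ_DR = 1760 m³/s.
V = ΣQ_DR · Δt = 1760 × 3600 s = 6.337 × 10^6 m³.
Over A = 200 km², depth = V / A = 31.7 mm.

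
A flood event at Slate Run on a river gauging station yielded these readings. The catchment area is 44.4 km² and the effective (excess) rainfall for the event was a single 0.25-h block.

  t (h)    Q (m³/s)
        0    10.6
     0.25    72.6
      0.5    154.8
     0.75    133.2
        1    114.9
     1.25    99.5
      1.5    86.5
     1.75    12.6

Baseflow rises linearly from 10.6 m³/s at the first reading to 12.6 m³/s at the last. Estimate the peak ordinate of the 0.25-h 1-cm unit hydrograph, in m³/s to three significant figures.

Direct runoff: 0.00, 61.71, 143.63, 121.74, 103.16, 87.47, 74.19, 0.00 m³/s; ΣQ_DR = 591.9 m³/s, peak = 143.63 m³/s.
Runoff depth d = ΣQ_DR·Δt / A = 591.9 × 900 / (44.4 km²) = 12.00 mm.
The 1-cm UH is the DRH scaled by (10 mm)/d, so U_p = 143.63 × 10/12.00 = 120 m³/s.

U_p ≈ 120 m³/s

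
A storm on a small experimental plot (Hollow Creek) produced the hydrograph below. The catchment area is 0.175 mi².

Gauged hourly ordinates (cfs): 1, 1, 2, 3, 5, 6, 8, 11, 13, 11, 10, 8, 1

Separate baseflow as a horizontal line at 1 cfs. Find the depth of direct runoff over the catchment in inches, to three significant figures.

d ≈ 0.593 in

Direct runoff: 0.0, 0.0, 1.0, 2.0, 4.0, 5.0, 7.0, 10.0, 12.0, 10.0, 9.0, 7.0, 0.0 cfs; ΣQ_DR = 67.00 cfs.
V = ΣQ_DR · Δt = 67.00 × 3600 s = 2.412 × 10^5 ft³.
Over A = 0.175 mi², depth = V / A = 0.593 in.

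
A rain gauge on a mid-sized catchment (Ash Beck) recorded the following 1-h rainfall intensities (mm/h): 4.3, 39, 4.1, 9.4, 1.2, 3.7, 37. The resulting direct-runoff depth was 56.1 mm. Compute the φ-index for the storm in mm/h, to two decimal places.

φ ≈ 9.95 mm/h

Only the 2 blocks with intensity above φ contribute runoff: 39, 37 mm/h.
Σ(I−φ)·Δt = d  ⇒  (39+37 − 2φ)·1 = 56.1
φ = (76.00 − 56.1/1) / 2 = 9.95 mm/h.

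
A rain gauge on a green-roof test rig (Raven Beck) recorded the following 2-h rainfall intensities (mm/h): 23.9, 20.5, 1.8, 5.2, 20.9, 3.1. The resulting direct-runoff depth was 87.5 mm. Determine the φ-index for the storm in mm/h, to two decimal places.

φ ≈ 7.18 mm/h

Only the 3 blocks with intensity above φ contribute runoff: 23.9, 20.5, 20.9 mm/h.
Σ(I−φ)·Δt = d  ⇒  (23.9+20.5+20.9 − 3φ)·2 = 87.5
φ = (65.30 − 87.5/2) / 3 = 7.18 mm/h.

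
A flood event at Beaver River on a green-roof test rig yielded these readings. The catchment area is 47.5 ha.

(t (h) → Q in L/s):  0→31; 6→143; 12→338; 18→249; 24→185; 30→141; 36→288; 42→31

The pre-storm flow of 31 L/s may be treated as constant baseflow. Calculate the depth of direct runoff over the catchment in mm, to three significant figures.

d ≈ 52.7 mm

Direct runoff: 0.0, 112.0, 307.0, 218.0, 154.0, 110.0, 257.0, 0.0 L/s; ΣQ_DR = 1158 L/s.
V = ΣQ_DR · Δt = 1158 × 21600 s = 2.501 × 10^7 L.
Over A = 47.5 ha, depth = V / A = 52.7 mm.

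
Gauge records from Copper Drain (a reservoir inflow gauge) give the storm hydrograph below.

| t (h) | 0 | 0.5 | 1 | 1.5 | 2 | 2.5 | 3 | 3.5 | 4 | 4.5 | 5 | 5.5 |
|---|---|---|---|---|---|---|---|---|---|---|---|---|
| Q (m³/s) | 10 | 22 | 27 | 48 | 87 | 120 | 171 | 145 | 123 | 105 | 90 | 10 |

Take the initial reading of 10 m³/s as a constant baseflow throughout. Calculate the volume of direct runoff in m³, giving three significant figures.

V ≈ 1.51 × 10^6 m³

Direct-runoff ordinates (Q − Q_b): 0.0, 12.0, 17.0, 38.0, 77.0, 110.0, 161.0, 135.0, 113.0, 95.0, 80.0, 0.0 m³/s.
ΣQ_DR = 838.0 m³/s.
With Δt = 0.5 h = 1800 s, V = ΣQ_DR · Δt = 838.0 × 1800 = 1.51 × 10^6 m³.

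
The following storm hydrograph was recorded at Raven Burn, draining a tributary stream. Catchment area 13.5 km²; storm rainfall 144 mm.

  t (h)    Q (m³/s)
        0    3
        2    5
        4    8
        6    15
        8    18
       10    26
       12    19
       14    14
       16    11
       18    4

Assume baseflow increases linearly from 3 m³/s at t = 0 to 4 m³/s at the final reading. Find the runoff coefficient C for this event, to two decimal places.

C ≈ 0.33

ΣQ_DR = 88.00 m³/s; V = ΣQ_DR·Δt = 6.336 × 10^5 m³.
Runoff depth d = V / A = 46.93 mm.
C = d / P = 46.93 / 144 = 0.33.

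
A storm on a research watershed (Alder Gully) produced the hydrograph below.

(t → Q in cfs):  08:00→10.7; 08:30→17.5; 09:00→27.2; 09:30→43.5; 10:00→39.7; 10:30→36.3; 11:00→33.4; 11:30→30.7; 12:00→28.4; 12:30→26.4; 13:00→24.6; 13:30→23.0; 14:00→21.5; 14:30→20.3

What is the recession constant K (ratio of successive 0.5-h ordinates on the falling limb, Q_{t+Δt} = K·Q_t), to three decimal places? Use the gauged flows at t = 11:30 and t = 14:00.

Using the recession-limb readings at t = 11:30 and t = 14:00: Q falls from 30.7 to 21.5 cfs over 5 intervals.
K = (Q₂/Q₁)^(1/5) = (21.5/30.7)^(1/5) = 0.931.

K ≈ 0.931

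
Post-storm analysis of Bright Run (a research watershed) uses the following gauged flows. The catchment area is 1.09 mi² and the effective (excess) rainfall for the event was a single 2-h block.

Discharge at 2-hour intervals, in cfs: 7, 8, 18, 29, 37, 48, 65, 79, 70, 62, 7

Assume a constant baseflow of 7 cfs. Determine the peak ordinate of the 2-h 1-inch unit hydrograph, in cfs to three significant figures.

U_p ≈ 71.7 cfs

Direct runoff: 0.0, 1.0, 11.0, 22.0, 30.0, 41.0, 58.0, 72.0, 63.0, 55.0, 0.0 cfs; ΣQ_DR = 353.0 cfs, peak = 72.0 cfs.
Runoff depth d = ΣQ_DR·Δt / A = 353.0 × 7200 / (1.09 mi²) = 1.004 in.
The 1-inch UH is the DRH scaled by (1 in)/d, so U_p = 72.0 × 1/1.004 = 71.7 cfs.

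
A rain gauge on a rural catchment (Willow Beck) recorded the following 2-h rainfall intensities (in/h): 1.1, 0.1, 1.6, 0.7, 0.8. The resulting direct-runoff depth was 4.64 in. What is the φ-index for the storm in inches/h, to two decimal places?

Only the 4 blocks with intensity above φ contribute runoff: 1.1, 1.6, 0.7, 0.8 in/h.
Σ(I−φ)·Δt = d  ⇒  (1.1+1.6+0.7+0.8 − 4φ)·2 = 4.64
φ = (4.200 − 4.64/2) / 4 = 0.47 in/h.

φ ≈ 0.47 in/h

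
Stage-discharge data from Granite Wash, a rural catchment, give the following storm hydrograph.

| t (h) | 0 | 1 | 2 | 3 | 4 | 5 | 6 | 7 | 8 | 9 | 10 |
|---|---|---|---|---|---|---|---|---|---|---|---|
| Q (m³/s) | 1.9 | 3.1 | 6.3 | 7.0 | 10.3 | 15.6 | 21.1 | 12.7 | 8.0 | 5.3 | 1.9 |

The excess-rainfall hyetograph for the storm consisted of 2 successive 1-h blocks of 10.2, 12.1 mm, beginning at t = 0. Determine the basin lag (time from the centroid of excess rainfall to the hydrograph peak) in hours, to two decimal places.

t_L ≈ 4.96 h

Centroid of excess rainfall: t_c = Σ P_i·t̄_i / ΣP_i = 1.0426 h (block centres at 0.5, 1.5 h).
Hydrograph peak occurs at t = 6 h, so basin lag t_L = 6 − 1.0426 = 4.96 h.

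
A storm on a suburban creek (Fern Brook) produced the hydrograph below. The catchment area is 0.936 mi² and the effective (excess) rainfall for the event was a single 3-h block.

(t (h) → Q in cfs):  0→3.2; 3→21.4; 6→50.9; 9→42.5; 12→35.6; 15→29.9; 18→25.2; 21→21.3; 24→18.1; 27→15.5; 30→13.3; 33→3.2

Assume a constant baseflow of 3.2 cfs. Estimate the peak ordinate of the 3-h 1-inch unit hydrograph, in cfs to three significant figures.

Direct runoff: 0.0, 18.2, 47.7, 39.3, 32.4, 26.7, 22.0, 18.1, 14.9, 12.3, 10.1, 0.0 cfs; ΣQ_DR = 241.7 cfs, peak = 47.7 cfs.
Runoff depth d = ΣQ_DR·Δt / A = 241.7 × 10800 / (0.936 mi²) = 1.200 in.
The 1-inch UH is the DRH scaled by (1 in)/d, so U_p = 47.7 × 1/1.200 = 39.7 cfs.

U_p ≈ 39.7 cfs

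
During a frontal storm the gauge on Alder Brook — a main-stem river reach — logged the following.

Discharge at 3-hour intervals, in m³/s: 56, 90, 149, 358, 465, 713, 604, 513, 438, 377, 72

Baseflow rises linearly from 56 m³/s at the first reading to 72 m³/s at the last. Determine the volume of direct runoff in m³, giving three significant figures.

V ≈ 3.38 × 10^7 m³

Direct-runoff ordinates (Q − Q_b): 0.00, 32.40, 89.80, 297.20, 402.60, 649.00, 538.40, 445.80, 369.20, 306.60, 0.00 m³/s.
ΣQ_DR = 3131 m³/s.
With Δt = 3 h = 10800 s, V = ΣQ_DR · Δt = 3131 × 10800 = 3.38 × 10^7 m³.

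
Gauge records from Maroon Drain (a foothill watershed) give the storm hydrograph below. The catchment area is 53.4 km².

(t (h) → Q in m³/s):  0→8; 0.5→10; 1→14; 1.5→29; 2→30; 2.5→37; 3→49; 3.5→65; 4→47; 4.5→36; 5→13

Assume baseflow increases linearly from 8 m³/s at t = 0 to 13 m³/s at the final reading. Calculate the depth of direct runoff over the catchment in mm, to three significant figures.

d ≈ 7.50 mm

Direct runoff: 0.00, 1.50, 5.00, 19.50, 20.00, 26.50, 38.00, 53.50, 35.00, 23.50, 0.00 m³/s; ΣQ_DR = 222.5 m³/s.
V = ΣQ_DR · Δt = 222.5 × 1800 s = 4.005 × 10^5 m³.
Over A = 53.4 km², depth = V / A = 7.50 mm.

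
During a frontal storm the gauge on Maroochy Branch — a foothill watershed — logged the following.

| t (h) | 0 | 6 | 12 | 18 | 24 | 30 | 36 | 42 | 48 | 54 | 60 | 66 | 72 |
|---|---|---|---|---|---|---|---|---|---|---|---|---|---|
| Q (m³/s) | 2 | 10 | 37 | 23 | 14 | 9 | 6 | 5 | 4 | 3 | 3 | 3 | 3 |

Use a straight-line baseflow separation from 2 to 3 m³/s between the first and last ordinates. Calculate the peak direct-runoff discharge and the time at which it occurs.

Q_p = 34.83 m³/s at t = 12 h

Subtracting baseflow gives direct-runoff ordinates: 0.00, 7.92, 34.83, 20.75, 11.67, 6.58, 3.50, 2.42, 1.33, 0.25, 0.17, 0.08, 0.00 m³/s.
The maximum is 34.83 m³/s, occurring at the reading for t = 12 h.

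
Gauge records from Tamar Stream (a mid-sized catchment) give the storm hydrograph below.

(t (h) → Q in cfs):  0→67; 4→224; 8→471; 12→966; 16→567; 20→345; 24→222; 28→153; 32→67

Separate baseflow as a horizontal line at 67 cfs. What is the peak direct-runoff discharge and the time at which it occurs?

Q_p = 899.0 cfs at t = 12 h

Subtracting baseflow gives direct-runoff ordinates: 0.0, 157.0, 404.0, 899.0, 500.0, 278.0, 155.0, 86.0, 0.0 cfs.
The maximum is 899.0 cfs, occurring at the reading for t = 12 h.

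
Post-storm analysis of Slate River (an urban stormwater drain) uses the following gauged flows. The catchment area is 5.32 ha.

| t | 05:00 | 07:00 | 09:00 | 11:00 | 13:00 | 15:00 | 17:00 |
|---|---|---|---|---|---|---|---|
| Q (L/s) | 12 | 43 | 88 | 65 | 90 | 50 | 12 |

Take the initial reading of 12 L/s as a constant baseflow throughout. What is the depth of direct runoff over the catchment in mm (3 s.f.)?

d ≈ 37.4 mm

Direct runoff: 0.0, 31.0, 76.0, 53.0, 78.0, 38.0, 0.0 L/s; ΣQ_DR = 276.0 L/s.
V = ΣQ_DR · Δt = 276.0 × 7200 s = 1.987 × 10^6 L.
Over A = 5.32 ha, depth = V / A = 37.4 mm.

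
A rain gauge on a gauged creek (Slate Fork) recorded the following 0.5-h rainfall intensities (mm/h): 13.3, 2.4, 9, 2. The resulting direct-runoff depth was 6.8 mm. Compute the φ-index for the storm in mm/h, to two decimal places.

Only the 2 blocks with intensity above φ contribute runoff: 13.3, 9 mm/h.
Σ(I−φ)·Δt = d  ⇒  (13.3+9 − 2φ)·0.5 = 6.8
φ = (22.30 − 6.8/0.5) / 2 = 4.35 mm/h.

φ ≈ 4.35 mm/h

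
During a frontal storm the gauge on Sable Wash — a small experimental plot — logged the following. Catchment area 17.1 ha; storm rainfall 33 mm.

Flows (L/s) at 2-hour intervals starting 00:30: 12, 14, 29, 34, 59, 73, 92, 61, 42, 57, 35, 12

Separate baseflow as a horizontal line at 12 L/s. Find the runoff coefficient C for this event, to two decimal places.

ΣQ_DR = 376.0 L/s; V = ΣQ_DR·Δt = 2.707 × 10^6 L.
Runoff depth d = V / A = 15.83 mm.
C = d / P = 15.83 / 33 = 0.48.

C ≈ 0.48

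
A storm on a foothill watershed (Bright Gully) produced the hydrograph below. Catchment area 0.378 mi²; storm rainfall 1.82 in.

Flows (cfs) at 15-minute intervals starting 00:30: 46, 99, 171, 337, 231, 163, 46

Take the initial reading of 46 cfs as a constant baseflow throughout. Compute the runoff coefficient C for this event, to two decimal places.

ΣQ_DR = 771.0 cfs; V = ΣQ_DR·Δt = 6.939 × 10^5 ft³.
Runoff depth d = V / A = 0.7902 in.
C = d / P = 0.7902 / 1.82 = 0.43.

C ≈ 0.43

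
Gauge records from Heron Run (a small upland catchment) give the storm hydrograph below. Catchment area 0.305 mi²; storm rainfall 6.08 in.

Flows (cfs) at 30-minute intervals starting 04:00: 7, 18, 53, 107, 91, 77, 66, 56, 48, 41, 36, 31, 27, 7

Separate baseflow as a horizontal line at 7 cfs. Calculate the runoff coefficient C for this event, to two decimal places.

C ≈ 0.24

ΣQ_DR = 567.0 cfs; V = ΣQ_DR·Δt = 1.021 × 10^6 ft³.
Runoff depth d = V / A = 1.440 in.
C = d / P = 1.440 / 6.08 = 0.24.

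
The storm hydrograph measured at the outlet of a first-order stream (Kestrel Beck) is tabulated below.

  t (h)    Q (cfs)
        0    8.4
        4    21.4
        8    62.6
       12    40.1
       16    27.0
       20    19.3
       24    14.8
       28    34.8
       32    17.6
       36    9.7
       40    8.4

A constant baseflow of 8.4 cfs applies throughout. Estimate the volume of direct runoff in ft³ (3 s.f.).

V ≈ 2.47 × 10^6 ft³

Direct-runoff ordinates (Q − Q_b): 0.0, 13.0, 54.2, 31.7, 18.6, 10.9, 6.4, 26.4, 9.2, 1.3, 0.0 cfs.
ΣQ_DR = 171.7 cfs.
With Δt = 4 h = 14400 s, V = ΣQ_DR · Δt = 171.7 × 14400 = 2.47 × 10^6 ft³.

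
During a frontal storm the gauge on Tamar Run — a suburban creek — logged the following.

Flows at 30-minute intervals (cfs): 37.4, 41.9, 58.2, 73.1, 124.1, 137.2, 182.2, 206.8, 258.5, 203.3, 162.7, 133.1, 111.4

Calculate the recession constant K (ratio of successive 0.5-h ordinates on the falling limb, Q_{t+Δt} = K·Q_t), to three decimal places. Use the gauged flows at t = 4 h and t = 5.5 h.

Using the recession-limb readings at t = 4 h and t = 5.5 h: Q falls from 258.5 to 133.1 cfs over 3 intervals.
K = (Q₂/Q₁)^(1/3) = (133.1/258.5)^(1/3) = 0.802.

K ≈ 0.802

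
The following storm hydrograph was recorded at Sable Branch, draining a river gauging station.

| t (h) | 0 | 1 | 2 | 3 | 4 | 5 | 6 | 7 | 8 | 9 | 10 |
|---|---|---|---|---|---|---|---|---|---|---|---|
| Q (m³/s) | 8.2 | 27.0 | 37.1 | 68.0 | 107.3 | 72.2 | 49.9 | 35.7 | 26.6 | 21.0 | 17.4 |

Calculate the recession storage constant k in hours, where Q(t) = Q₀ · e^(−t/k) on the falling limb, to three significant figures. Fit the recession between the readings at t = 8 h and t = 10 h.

On the falling limb, Q drops from 26.6 to 17.4 m³/s between t = 8 h and t = 10 h (Δt = 2 h).
k = −Δt / ln(Q₂/Q₁) = −2 / ln(17.4/26.6) = 4.71 h.

k ≈ 4.71 h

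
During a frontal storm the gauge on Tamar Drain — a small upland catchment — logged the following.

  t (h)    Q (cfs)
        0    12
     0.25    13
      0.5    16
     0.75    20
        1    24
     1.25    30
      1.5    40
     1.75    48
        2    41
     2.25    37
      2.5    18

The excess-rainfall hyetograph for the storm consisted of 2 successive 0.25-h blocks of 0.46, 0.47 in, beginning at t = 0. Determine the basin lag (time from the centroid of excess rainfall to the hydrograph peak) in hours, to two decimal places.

Centroid of excess rainfall: t_c = Σ P_i·t̄_i / ΣP_i = 0.2513 h (block centres at 0.125, 0.375 h).
Hydrograph peak occurs at t = 1.75 h, so basin lag t_L = 1.75 − 0.2513 = 1.50 h.

t_L ≈ 1.50 h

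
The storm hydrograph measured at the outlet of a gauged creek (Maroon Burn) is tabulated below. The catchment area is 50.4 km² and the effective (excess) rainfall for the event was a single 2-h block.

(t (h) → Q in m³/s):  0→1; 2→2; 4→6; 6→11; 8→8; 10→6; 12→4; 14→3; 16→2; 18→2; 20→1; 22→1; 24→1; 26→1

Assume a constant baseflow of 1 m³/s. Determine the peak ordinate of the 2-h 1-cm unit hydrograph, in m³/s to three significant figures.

Direct runoff: 0.0, 1.0, 5.0, 10.0, 7.0, 5.0, 3.0, 2.0, 1.0, 1.0, 0.0, 0.0, 0.0, 0.0 m³/s; ΣQ_DR = 35.00 m³/s, peak = 10.0 m³/s.
Runoff depth d = ΣQ_DR·Δt / A = 35.00 × 7200 / (50.4 km²) = 5.000 mm.
The 1-cm UH is the DRH scaled by (10 mm)/d, so U_p = 10.0 × 10/5.000 = 20.0 m³/s.

U_p ≈ 20.0 m³/s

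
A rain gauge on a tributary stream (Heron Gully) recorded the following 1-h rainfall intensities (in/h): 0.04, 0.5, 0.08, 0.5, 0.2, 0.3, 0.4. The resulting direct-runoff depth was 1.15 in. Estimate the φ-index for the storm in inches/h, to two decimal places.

φ ≈ 0.15 in/h

Only the 5 blocks with intensity above φ contribute runoff: 0.5, 0.5, 0.2, 0.3, 0.4 in/h.
Σ(I−φ)·Δt = d  ⇒  (0.5+0.5+0.2+0.3+0.4 − 5φ)·1 = 1.15
φ = (1.900 − 1.15/1) / 5 = 0.15 in/h.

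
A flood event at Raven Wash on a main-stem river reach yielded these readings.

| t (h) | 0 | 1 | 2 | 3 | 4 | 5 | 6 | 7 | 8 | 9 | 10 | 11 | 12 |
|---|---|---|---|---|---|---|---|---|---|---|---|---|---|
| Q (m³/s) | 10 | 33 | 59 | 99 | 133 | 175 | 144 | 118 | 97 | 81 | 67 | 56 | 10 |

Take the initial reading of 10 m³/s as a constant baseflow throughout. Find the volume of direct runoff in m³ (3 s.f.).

Direct-runoff ordinates (Q − Q_b): 0.0, 23.0, 49.0, 89.0, 123.0, 165.0, 134.0, 108.0, 87.0, 71.0, 57.0, 46.0, 0.0 m³/s.
ΣQ_DR = 952.0 m³/s.
With Δt = 1 h = 3600 s, V = ΣQ_DR · Δt = 952.0 × 3600 = 3.43 × 10^6 m³.

V ≈ 3.43 × 10^6 m³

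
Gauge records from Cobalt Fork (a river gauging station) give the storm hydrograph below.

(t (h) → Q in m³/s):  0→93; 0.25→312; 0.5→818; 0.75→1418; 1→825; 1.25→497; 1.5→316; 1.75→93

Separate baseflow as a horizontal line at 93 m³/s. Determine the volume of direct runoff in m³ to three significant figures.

Direct-runoff ordinates (Q − Q_b): 0.0, 219.0, 725.0, 1325.0, 732.0, 404.0, 223.0, 0.0 m³/s.
ΣQ_DR = 3628 m³/s.
With Δt = 0.25 h = 900 s, V = ΣQ_DR · Δt = 3628 × 900 = 3.27 × 10^6 m³.

V ≈ 3.27 × 10^6 m³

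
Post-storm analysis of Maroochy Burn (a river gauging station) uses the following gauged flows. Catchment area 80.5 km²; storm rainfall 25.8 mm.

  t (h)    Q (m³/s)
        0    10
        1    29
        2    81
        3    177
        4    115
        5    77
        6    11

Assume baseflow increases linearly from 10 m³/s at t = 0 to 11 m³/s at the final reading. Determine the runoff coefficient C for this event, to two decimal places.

ΣQ_DR = 426.5 m³/s; V = ΣQ_DR·Δt = 1.535 × 10^6 m³.
Runoff depth d = V / A = 19.07 mm.
C = d / P = 19.07 / 25.8 = 0.74.

C ≈ 0.74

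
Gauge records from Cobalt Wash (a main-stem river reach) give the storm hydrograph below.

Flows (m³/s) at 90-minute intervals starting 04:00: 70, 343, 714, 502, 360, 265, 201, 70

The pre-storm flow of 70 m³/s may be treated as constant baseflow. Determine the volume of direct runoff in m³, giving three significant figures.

Direct-runoff ordinates (Q − Q_b): 0.0, 273.0, 644.0, 432.0, 290.0, 195.0, 131.0, 0.0 m³/s.
ΣQ_DR = 1965 m³/s.
With Δt = 1.5 h = 5400 s, V = ΣQ_DR · Δt = 1965 × 5400 = 1.06 × 10^7 m³.

V ≈ 1.06 × 10^7 m³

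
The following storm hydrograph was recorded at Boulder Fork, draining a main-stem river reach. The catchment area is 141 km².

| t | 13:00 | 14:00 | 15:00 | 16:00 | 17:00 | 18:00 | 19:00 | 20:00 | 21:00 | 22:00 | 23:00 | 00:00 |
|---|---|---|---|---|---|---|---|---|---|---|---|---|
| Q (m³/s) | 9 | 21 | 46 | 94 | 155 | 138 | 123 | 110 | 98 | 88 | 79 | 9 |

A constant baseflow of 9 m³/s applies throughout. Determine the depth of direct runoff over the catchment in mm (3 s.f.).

Direct runoff: 0.0, 12.0, 37.0, 85.0, 146.0, 129.0, 114.0, 101.0, 89.0, 79.0, 70.0, 0.0 m³/s; ΣQ_DR = 862.0 m³/s.
V = ΣQ_DR · Δt = 862.0 × 3600 s = 3.103 × 10^6 m³.
Over A = 141 km², depth = V / A = 22.0 mm.

d ≈ 22.0 mm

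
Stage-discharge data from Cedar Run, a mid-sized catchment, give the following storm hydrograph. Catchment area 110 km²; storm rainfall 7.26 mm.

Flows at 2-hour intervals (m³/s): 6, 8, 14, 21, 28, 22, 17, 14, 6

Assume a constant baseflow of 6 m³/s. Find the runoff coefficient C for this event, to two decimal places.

C ≈ 0.74

ΣQ_DR = 82.00 m³/s; V = ΣQ_DR·Δt = 5.904 × 10^5 m³.
Runoff depth d = V / A = 5.367 mm.
C = d / P = 5.367 / 7.26 = 0.74.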